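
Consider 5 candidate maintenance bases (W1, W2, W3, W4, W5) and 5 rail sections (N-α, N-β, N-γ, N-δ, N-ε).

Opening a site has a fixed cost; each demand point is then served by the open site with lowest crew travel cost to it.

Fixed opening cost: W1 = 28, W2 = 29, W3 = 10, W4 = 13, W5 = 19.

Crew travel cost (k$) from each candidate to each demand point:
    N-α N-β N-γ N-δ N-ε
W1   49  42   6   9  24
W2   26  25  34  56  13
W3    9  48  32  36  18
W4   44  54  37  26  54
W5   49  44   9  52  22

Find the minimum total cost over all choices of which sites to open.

Open {W1, W3}: assign each demand point to its cheapest open site.
  N-α→W3 9, N-β→W1 42, N-γ→W1 6, N-δ→W1 9, N-ε→W3 18
  crew travel cost 84, fixed 38 → total 122.
Compare {W1, W2, W3}: crew travel cost 62 + fixed 67 = 129.
Compare {W1, W3, W4}: crew travel cost 84 + fixed 51 = 135.
Compare {W1, W2}: crew travel cost 79 + fixed 57 = 136.
All other subsets cost ≥ 129. Minimum total cost: 122.

122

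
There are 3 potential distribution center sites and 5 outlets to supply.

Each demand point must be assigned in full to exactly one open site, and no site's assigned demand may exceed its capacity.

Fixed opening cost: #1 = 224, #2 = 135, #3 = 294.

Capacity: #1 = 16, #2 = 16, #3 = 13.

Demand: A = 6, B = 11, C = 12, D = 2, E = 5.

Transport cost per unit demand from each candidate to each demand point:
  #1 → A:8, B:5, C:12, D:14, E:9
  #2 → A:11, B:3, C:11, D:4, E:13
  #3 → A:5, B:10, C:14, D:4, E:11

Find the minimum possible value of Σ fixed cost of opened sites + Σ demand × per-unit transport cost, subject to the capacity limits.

Open {#1, #2, #3}; cheapest assignment that respects the capacities:
  #1 (cap 16, load 16): B, E — cost 11×5 + 5×9 = 100
  #2 (cap 16, load 14): C, D — cost 12×11 + 2×4 = 140
  #3 (cap 13, load 6): A — cost 6×5 = 30
  Shipping 270, fixed 653 → total 923.
  Any other capacity-feasible assignment to {#1, #2, #3} ships for at least 270.
Total demand is 36 and no other set of sites has combined capacity ≥ 36, so {#1, #2, #3} is the only feasible choice of open sites. Minimum: 923.

923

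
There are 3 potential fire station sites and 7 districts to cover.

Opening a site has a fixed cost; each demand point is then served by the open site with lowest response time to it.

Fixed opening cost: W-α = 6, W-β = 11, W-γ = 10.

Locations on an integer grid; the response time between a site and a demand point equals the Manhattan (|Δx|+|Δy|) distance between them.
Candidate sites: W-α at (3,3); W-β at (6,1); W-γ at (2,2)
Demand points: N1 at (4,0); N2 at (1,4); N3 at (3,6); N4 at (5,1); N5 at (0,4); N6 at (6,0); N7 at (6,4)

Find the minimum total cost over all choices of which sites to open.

Open {W-α}: assign each demand point to its cheapest open site.
  N1→W-α 4, N2→W-α 3, N3→W-α 3, N4→W-α 4, N5→W-α 4, N6→W-α 6, N7→W-α 4
  response time 28, fixed 6 → total 34.
Compare {W-α, W-β}: response time 18 + fixed 17 = 35.
Compare {W-β, W-γ}: response time 20 + fixed 21 = 41.
Compare {W-γ}: response time 32 + fixed 10 = 42.
All other subsets cost ≥ 35. Minimum total cost: 34.

34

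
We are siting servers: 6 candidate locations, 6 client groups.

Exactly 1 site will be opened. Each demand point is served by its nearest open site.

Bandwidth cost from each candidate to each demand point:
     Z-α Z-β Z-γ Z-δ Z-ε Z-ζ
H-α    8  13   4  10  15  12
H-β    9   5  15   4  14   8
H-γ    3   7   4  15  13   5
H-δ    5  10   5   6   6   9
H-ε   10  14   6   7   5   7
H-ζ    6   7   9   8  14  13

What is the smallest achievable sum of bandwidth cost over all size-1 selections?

41

Open {H-δ}.
  Z-α→H-δ 5, Z-β→H-δ 10, Z-γ→H-δ 5, Z-δ→H-δ 6, Z-ε→H-δ 6, Z-ζ→H-δ 9  ⇒ total 41.
Compare {H-γ}: total 47.
Compare {H-ε}: total 49.
No size-1 selection does better; minimum is 41.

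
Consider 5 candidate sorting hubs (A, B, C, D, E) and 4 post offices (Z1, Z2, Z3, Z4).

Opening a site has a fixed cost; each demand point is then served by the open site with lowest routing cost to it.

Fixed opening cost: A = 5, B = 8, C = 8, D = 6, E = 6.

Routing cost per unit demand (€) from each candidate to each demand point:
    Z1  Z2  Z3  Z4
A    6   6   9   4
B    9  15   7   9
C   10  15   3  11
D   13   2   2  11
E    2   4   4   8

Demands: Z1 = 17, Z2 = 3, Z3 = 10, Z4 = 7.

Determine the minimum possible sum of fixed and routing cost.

105

Open {A, D, E}: assign each demand point to its cheapest open site.
  Z1→E 17×2=34, Z2→D 3×2=6, Z3→D 10×2=20, Z4→A 7×4=28
  routing cost 88, fixed 17 → total 105.
Compare {A, B, D, E}: routing cost 88 + fixed 25 = 113.
Compare {A, C, D, E}: routing cost 88 + fixed 25 = 113.
Compare {A, B, C, D, E}: routing cost 88 + fixed 33 = 121.
All other subsets cost ≥ 113. Minimum total cost: 105.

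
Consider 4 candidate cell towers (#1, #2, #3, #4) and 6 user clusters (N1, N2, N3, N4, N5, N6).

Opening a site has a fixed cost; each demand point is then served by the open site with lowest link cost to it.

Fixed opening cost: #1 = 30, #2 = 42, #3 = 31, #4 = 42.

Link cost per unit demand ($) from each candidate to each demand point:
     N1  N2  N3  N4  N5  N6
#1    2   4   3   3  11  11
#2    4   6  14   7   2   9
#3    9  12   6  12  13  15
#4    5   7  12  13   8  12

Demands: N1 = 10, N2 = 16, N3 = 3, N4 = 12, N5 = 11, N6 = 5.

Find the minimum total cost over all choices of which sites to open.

268

Open {#1, #2}: assign each demand point to its cheapest open site.
  N1→#1 10×2=20, N2→#1 16×4=64, N3→#1 3×3=9, N4→#1 12×3=36, N5→#2 11×2=22, N6→#2 5×9=45
  link cost 196, fixed 72 → total 268.
Compare {#1, #2, #3}: link cost 196 + fixed 103 = 299.
Compare {#1, #2, #4}: link cost 196 + fixed 114 = 310.
Compare {#1}: link cost 305 + fixed 30 = 335.
All other subsets cost ≥ 299. Minimum total cost: 268.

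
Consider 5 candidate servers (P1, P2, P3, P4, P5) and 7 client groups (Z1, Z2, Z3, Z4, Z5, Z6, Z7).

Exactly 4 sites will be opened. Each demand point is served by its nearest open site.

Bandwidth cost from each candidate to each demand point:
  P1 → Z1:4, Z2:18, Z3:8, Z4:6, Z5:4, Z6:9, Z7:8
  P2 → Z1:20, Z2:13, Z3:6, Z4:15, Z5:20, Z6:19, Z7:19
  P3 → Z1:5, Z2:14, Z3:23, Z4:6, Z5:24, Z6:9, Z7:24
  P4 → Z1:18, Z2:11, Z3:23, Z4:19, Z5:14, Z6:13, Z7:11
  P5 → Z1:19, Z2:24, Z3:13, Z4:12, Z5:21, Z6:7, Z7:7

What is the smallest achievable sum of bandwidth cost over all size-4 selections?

45

Open {P1, P2, P4, P5}.
  Z1→P1 4, Z2→P4 11, Z3→P2 6, Z4→P1 6, Z5→P1 4, Z6→P5 7, Z7→P5 7  ⇒ total 45.
Compare {P1, P2, P3, P5}: total 47.
Compare {P1, P3, P4, P5}: total 47.
No size-4 selection does better; minimum is 45.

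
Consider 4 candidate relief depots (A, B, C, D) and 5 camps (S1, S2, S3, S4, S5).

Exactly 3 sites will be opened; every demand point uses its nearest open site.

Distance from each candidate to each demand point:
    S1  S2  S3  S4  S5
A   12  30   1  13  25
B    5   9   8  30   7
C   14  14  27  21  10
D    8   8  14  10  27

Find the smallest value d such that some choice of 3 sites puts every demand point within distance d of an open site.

10

Open {A, B, D}.
  Farthest demand point is S4 at distance 10 (to D); all others are ≤ 10.
With {A, C, D} the worst case is 10.
With {B, C, D} the worst case is 10.
No size-3 selection achieves below 10.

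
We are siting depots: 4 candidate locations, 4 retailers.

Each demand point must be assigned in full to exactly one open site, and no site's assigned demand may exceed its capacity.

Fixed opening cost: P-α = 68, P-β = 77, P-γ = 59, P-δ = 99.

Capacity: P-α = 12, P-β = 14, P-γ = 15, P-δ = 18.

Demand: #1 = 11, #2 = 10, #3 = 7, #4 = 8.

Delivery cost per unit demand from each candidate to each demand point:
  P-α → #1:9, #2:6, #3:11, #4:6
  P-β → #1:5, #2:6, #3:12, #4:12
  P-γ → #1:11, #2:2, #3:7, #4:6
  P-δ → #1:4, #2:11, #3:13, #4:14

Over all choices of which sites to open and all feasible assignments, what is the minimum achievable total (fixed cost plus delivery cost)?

416

Open {P-α, P-β, P-γ}; cheapest assignment that respects the capacities:
  P-α (cap 12, load 10): #2 — cost 10×6 = 60
  P-β (cap 14, load 11): #1 — cost 11×5 = 55
  P-γ (cap 15, load 15): #3, #4 — cost 7×7 + 8×6 = 97
  Shipping 212, fixed 204 → total 416.
  Any other capacity-feasible assignment to {P-α, P-β, P-γ} ships for at least 212.
Compare {P-α, P-γ, P-δ}: its best feasible assignment gives total 427.
Compare {P-β, P-γ, P-δ}: its best feasible assignment gives total 436.
Every other set of open sites that can feasibly serve all demand totals ≥ 427 even under its best assignment. Minimum: 416.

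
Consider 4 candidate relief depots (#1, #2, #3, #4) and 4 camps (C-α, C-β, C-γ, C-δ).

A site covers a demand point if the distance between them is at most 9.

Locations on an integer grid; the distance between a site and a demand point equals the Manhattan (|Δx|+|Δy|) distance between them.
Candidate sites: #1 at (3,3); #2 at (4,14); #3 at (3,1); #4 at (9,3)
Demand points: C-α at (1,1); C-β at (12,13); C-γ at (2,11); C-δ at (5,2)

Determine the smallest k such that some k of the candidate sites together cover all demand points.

Coverage sets (demand points within 9 of each site):
  #1: {C-α, C-γ, C-δ}
  #2: {C-β, C-γ}
  #3: {C-α, C-δ}
  #4: {C-δ}
No single site covers all 4 demand points.
But {#1, #2} covers everything, so the minimum is 2.

2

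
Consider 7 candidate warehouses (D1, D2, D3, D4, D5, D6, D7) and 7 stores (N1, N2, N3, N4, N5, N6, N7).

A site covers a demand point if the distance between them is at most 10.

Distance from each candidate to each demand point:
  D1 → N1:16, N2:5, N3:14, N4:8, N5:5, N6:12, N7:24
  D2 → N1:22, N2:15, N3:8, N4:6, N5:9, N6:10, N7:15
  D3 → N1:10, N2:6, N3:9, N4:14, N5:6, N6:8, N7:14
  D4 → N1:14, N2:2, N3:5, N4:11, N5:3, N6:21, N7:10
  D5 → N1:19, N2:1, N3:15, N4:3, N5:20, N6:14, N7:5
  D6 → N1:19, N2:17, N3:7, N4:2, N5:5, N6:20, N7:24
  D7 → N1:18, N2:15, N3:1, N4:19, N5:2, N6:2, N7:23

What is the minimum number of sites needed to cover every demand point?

Coverage sets (demand points within 10 of each site):
  D1: {N2, N4, N5}
  D2: {N3, N4, N5, N6}
  D3: {N1, N2, N3, N5, N6}
  D4: {N2, N3, N5, N7}
  D5: {N2, N4, N7}
  D6: {N3, N4, N5}
  D7: {N3, N5, N6}
No single site covers all 7 demand points.
But {D3, D5} covers everything, so the minimum is 2.

2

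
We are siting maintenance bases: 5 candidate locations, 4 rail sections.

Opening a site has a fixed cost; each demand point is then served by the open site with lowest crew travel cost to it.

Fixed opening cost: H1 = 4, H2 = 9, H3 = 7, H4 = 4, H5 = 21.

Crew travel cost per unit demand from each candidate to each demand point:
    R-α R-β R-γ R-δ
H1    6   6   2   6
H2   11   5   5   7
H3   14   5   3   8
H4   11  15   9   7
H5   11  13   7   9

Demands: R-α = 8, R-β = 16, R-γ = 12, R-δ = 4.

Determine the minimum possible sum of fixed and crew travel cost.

Open {H1, H3}: assign each demand point to its cheapest open site.
  R-α→H1 8×6=48, R-β→H3 16×5=80, R-γ→H1 12×2=24, R-δ→H1 4×6=24
  crew travel cost 176, fixed 11 → total 187.
Compare {H1, H2}: crew travel cost 176 + fixed 13 = 189.
Compare {H1, H3, H4}: crew travel cost 176 + fixed 15 = 191.
Compare {H1, H2, H4}: crew travel cost 176 + fixed 17 = 193.
All other subsets cost ≥ 189. Minimum total cost: 187.

187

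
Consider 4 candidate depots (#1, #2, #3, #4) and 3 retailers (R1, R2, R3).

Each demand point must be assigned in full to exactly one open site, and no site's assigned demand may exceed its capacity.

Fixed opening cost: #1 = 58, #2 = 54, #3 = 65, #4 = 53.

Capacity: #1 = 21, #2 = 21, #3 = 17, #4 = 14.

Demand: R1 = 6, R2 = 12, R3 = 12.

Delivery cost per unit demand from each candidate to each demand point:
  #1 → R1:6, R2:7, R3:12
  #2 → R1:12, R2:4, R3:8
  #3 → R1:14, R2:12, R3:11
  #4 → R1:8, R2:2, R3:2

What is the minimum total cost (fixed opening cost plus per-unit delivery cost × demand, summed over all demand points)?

Open {#2, #4}; cheapest assignment that respects the capacities:
  #2 (cap 21, load 18): R1, R2 — cost 6×12 + 12×4 = 120
  #4 (cap 14, load 12): R3 — cost 12×2 = 24
  Shipping 144, fixed 107 → total 251.
  Any other capacity-feasible assignment to {#2, #4} ships for at least 144.
Compare {#1, #4}: its best feasible assignment gives total 255.
Compare {#1, #2, #4}: its best feasible assignment gives total 273.
Every other set of open sites that can feasibly serve all demand totals ≥ 255 even under its best assignment. Minimum: 251.

251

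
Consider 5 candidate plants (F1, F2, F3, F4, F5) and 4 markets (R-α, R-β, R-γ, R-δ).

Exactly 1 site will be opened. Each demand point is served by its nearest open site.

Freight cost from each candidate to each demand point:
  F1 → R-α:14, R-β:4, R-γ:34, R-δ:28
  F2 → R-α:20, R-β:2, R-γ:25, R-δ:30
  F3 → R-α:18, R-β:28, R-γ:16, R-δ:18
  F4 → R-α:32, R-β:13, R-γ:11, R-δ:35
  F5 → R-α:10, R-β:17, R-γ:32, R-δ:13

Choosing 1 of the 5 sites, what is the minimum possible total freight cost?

Open {F5}.
  R-α→F5 10, R-β→F5 17, R-γ→F5 32, R-δ→F5 13  ⇒ total 72.
Compare {F2}: total 77.
Compare {F1}: total 80.
No size-1 selection does better; minimum is 72.

72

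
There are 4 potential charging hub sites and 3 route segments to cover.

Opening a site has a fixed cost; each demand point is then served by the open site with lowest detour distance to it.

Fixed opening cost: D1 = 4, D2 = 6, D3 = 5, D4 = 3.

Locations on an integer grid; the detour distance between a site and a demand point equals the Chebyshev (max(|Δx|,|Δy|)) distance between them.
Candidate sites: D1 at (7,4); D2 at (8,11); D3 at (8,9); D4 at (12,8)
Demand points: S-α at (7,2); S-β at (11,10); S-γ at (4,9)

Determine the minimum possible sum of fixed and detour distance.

16

Open {D1, D4}: assign each demand point to its cheapest open site.
  S-α→D1 2, S-β→D4 2, S-γ→D1 5
  detour distance 9, fixed 7 → total 16.
Compare {D1}: detour distance 13 + fixed 4 = 17.
Compare {D1, D3}: detour distance 9 + fixed 9 = 18.
Compare {D3}: detour distance 14 + fixed 5 = 19.
All other subsets cost ≥ 17. Minimum total cost: 16.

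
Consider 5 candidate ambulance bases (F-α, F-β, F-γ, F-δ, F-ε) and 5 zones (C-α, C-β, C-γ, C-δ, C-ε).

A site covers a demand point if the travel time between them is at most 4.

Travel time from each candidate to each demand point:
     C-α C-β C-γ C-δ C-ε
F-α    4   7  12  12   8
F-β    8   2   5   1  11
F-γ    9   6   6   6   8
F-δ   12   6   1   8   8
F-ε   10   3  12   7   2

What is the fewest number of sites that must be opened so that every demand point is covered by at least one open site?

Coverage sets (demand points within 4 of each site):
  F-α: {C-α}
  F-β: {C-β, C-δ}
  F-γ: {}
  F-δ: {C-γ}
  F-ε: {C-β, C-ε}
No 3 sites suffice: every size-3 union leaves at least one demand point uncovered.
But {F-α, F-β, F-δ, F-ε} covers everything, so the minimum is 4.

4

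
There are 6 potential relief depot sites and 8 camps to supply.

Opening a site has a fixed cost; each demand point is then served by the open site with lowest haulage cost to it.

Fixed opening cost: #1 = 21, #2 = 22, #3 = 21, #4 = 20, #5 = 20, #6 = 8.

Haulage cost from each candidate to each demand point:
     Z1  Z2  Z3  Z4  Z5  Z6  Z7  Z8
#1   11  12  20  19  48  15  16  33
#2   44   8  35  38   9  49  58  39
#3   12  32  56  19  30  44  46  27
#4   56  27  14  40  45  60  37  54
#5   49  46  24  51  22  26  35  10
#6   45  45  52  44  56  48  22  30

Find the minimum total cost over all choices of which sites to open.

166

Open {#1, #5}: assign each demand point to its cheapest open site.
  Z1→#1 11, Z2→#1 12, Z3→#1 20, Z4→#1 19, Z5→#5 22, Z6→#1 15, Z7→#1 16, Z8→#5 10
  haulage cost 125, fixed 41 → total 166.
Compare {#1, #2, #5}: haulage cost 108 + fixed 63 = 171.
Compare {#1, #2}: haulage cost 131 + fixed 43 = 174.
Compare {#1, #5, #6}: haulage cost 125 + fixed 49 = 174.
All other subsets cost ≥ 171. Minimum total cost: 166.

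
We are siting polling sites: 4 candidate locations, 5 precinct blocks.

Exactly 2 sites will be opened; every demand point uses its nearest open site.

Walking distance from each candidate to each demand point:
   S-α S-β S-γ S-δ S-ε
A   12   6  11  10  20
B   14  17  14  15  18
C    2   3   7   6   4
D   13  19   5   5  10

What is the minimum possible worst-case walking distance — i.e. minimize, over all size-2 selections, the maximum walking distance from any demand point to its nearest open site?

5

Open {C, D}.
  Farthest demand point is S-γ at walking distance 5 (to D); all others are ≤ 5.
With {A, C} the worst case is 7.
With {B, C} the worst case is 7.
No size-2 selection achieves below 5.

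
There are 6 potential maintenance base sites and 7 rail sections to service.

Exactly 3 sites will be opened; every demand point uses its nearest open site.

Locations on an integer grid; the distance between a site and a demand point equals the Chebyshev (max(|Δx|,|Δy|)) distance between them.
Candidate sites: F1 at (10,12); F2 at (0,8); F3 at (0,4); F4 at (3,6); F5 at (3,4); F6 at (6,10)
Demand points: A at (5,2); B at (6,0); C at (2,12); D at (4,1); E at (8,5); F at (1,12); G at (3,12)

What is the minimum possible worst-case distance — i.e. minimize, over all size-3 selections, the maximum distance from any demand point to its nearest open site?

5

Open {F1, F2, F5}.
  Farthest demand point is E at distance 5 (to F5); all others are ≤ 5.
With {F1, F5, F6} the worst case is 5.
With {F2, F3, F5} the worst case is 5.
No size-3 selection achieves below 5.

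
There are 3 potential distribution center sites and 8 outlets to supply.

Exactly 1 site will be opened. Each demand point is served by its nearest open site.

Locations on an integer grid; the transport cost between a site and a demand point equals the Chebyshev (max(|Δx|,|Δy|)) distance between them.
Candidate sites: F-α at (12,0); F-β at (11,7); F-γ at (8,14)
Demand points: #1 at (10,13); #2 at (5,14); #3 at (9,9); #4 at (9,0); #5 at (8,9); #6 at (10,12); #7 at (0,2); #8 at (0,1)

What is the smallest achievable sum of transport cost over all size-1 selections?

52

Open {F-β}.
  #1→F-β 6, #2→F-β 7, #3→F-β 2, #4→F-β 7, #5→F-β 3, #6→F-β 5, #7→F-β 11, #8→F-β 11  ⇒ total 52.
Compare {F-γ}: total 56.
Compare {F-α}: total 84.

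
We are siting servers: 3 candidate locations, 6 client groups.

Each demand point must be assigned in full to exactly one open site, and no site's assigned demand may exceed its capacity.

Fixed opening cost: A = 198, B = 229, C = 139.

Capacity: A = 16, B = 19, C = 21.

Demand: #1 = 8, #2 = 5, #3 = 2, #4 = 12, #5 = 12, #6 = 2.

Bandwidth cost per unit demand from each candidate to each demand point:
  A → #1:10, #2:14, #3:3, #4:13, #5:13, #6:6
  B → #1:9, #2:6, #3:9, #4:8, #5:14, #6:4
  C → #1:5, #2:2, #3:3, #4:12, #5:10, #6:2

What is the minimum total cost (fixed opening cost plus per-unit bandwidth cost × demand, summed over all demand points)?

Open {A, B, C}; cheapest assignment that respects the capacities:
  A (cap 16, load 2): #3 — cost 2×3 = 6
  B (cap 19, load 19): #2, #4, #6 — cost 5×6 + 12×8 + 2×4 = 134
  C (cap 21, load 20): #1, #5 — cost 8×5 + 12×10 = 160
  Shipping 300, fixed 566 → total 866.
  Any other capacity-feasible assignment to {A, B, C} ships for at least 300.
Total demand is 41 and no other set of sites has combined capacity ≥ 41, so {A, B, C} is the only feasible choice of open sites. Minimum: 866.

866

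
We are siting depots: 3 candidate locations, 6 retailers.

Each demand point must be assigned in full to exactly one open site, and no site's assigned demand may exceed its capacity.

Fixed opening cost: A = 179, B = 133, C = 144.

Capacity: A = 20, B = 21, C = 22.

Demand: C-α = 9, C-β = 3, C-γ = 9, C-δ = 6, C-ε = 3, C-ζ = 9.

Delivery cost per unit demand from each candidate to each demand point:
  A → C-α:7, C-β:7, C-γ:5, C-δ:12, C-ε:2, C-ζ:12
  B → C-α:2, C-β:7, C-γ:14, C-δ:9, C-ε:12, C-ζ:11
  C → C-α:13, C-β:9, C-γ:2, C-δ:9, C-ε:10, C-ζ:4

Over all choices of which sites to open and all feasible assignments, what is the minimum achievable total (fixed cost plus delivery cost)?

Open {B, C}; cheapest assignment that respects the capacities:
  B (cap 21, load 18): C-α, C-β, C-δ — cost 9×2 + 3×7 + 6×9 = 93
  C (cap 22, load 21): C-γ, C-ε, C-ζ — cost 9×2 + 3×10 + 9×4 = 84
  Shipping 177, fixed 277 → total 454.
  Any other capacity-feasible assignment to {B, C} ships for at least 177.
Compare {A, C}: its best feasible assignment gives total 545.
Compare {A, B}: its best feasible assignment gives total 573.
Every other set of open sites that can feasibly serve all demand totals ≥ 545 even under its best assignment. Minimum: 454.

454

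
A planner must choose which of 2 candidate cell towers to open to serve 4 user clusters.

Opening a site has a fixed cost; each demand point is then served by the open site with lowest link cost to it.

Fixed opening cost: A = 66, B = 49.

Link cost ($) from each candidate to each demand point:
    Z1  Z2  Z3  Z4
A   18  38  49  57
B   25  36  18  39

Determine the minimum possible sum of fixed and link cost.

Open {B}: assign each demand point to its cheapest open site.
  Z1→B 25, Z2→B 36, Z3→B 18, Z4→B 39
  link cost 118, fixed 49 → total 167.
Compare {A, B}: link cost 111 + fixed 115 = 226.
Compare {A}: link cost 162 + fixed 66 = 228.

167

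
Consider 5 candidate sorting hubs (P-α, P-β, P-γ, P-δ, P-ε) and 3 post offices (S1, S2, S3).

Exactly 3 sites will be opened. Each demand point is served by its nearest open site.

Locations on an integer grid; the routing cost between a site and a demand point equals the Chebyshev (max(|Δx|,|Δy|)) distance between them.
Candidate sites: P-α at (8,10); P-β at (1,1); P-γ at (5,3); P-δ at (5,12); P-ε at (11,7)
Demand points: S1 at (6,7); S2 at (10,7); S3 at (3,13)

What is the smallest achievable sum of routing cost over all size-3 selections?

Open {P-α, P-δ, P-ε}.
  S1→P-α 3, S2→P-ε 1, S3→P-δ 2  ⇒ total 6.
Compare {P-γ, P-δ, P-ε}: total 7.
Compare {P-α, P-β, P-δ}: total 8.
No size-3 selection does better; minimum is 6.

6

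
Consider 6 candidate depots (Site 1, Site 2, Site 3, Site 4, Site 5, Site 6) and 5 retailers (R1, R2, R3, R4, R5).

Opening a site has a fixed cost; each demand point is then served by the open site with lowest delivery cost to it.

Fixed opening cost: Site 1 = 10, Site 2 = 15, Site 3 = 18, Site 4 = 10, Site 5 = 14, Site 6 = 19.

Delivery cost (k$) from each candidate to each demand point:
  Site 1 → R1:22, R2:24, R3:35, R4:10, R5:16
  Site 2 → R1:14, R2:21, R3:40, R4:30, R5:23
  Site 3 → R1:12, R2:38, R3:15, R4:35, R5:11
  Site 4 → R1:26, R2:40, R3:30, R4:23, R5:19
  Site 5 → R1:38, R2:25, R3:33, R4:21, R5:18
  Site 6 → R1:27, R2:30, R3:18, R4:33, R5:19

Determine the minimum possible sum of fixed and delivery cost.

Open {Site 1, Site 3}: assign each demand point to its cheapest open site.
  R1→Site 3 12, R2→Site 1 24, R3→Site 3 15, R4→Site 1 10, R5→Site 3 11
  delivery cost 72, fixed 28 → total 100.
Compare {Site 1, Site 3, Site 4}: delivery cost 72 + fixed 38 = 110.
Compare {Site 1, Site 2, Site 3}: delivery cost 69 + fixed 43 = 112.
Compare {Site 1, Site 3, Site 5}: delivery cost 72 + fixed 42 = 114.
All other subsets cost ≥ 110. Minimum total cost: 100.

100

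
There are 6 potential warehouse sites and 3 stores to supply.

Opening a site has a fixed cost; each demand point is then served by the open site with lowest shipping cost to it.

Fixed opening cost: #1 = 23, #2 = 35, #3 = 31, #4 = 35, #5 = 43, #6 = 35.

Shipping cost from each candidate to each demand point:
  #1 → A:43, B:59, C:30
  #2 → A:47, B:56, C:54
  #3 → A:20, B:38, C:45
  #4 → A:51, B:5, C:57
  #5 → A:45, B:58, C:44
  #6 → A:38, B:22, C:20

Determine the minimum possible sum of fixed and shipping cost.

Open {#6}: assign each demand point to its cheapest open site.
  A→#6 38, B→#6 22, C→#6 20
  shipping cost 80, fixed 35 → total 115.
Compare {#3, #6}: shipping cost 62 + fixed 66 = 128.
Compare {#4, #6}: shipping cost 63 + fixed 70 = 133.
Compare {#3}: shipping cost 103 + fixed 31 = 134.
All other subsets cost ≥ 128. Minimum total cost: 115.

115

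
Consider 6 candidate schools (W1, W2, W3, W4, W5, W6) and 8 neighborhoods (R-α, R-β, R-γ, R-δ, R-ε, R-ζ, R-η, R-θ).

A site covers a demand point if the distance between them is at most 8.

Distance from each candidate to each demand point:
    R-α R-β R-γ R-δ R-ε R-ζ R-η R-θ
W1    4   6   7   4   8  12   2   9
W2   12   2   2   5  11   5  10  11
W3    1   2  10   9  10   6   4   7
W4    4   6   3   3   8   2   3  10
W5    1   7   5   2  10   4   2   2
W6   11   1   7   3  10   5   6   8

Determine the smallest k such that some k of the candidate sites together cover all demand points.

Coverage sets (demand points within 8 of each site):
  W1: {R-α, R-β, R-γ, R-δ, R-ε, R-η}
  W2: {R-β, R-γ, R-δ, R-ζ}
  W3: {R-α, R-β, R-ζ, R-η, R-θ}
  W4: {R-α, R-β, R-γ, R-δ, R-ε, R-ζ, R-η}
  W5: {R-α, R-β, R-γ, R-δ, R-ζ, R-η, R-θ}
  W6: {R-β, R-γ, R-δ, R-ζ, R-η, R-θ}
No single site covers all 8 demand points.
But {W1, W3} covers everything, so the minimum is 2.

2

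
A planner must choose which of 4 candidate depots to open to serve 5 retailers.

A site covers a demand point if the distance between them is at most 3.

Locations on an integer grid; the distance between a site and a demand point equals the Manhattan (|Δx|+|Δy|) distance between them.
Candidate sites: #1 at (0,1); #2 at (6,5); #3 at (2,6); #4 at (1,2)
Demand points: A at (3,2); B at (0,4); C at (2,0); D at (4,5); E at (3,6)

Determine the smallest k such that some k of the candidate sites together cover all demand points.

Coverage sets (demand points within 3 of each site):
  #1: {B, C}
  #2: {D}
  #3: {D, E}
  #4: {A, B, C}
No single site covers all 5 demand points.
But {#3, #4} covers everything, so the minimum is 2.

2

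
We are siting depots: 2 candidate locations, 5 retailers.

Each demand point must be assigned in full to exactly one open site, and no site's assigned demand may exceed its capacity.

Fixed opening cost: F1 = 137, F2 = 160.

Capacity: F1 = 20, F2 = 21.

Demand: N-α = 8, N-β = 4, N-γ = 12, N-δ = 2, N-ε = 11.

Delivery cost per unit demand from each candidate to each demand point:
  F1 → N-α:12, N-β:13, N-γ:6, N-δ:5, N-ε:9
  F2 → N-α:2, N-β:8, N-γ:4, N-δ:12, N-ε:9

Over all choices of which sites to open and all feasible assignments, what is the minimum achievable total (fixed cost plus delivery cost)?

522

Open {F1, F2}; cheapest assignment that respects the capacities:
  F1 (cap 20, load 17): N-β, N-δ, N-ε — cost 4×13 + 2×5 + 11×9 = 161
  F2 (cap 21, load 20): N-α, N-γ — cost 8×2 + 12×4 = 64
  Shipping 225, fixed 297 → total 522.
  Any other capacity-feasible assignment to {F1, F2} ships for at least 225.
Total demand is 37 and no other set of sites has combined capacity ≥ 37, so {F1, F2} is the only feasible choice of open sites. Minimum: 522.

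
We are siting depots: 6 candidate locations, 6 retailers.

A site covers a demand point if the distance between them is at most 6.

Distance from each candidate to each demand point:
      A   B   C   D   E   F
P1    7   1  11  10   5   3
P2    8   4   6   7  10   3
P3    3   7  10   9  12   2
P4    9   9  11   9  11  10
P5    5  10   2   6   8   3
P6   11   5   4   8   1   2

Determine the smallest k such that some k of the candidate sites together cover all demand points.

Coverage sets (demand points within 6 of each site):
  P1: {B, E, F}
  P2: {B, C, F}
  P3: {A, F}
  P4: {}
  P5: {A, C, D, F}
  P6: {B, C, E, F}
No single site covers all 6 demand points.
But {P1, P5} covers everything, so the minimum is 2.

2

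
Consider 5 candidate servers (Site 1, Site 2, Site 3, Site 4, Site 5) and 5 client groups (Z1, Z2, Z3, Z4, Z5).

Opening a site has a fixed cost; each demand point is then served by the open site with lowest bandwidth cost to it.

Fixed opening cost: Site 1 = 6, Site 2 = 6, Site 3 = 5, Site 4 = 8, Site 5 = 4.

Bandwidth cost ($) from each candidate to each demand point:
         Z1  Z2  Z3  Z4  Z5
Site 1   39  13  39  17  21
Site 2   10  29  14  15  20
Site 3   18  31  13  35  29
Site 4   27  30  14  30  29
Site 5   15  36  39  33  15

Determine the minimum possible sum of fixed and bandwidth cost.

Open {Site 1, Site 2, Site 5}: assign each demand point to its cheapest open site.
  Z1→Site 2 10, Z2→Site 1 13, Z3→Site 2 14, Z4→Site 2 15, Z5→Site 5 15
  bandwidth cost 67, fixed 16 → total 83.
Compare {Site 1, Site 2}: bandwidth cost 72 + fixed 12 = 84.
Compare {Site 1, Site 2, Site 3, Site 5}: bandwidth cost 66 + fixed 21 = 87.
Compare {Site 1, Site 2, Site 3}: bandwidth cost 71 + fixed 17 = 88.
All other subsets cost ≥ 84. Minimum total cost: 83.

83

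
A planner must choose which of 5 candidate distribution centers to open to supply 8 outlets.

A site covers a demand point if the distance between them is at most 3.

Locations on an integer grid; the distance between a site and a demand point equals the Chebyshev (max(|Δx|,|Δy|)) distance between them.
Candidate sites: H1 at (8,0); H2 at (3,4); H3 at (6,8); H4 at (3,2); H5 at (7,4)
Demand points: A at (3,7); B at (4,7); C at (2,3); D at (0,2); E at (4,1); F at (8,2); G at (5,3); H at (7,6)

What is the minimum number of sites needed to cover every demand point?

2

Coverage sets (demand points within 3 of each site):
  H1: {F, G}
  H2: {A, B, C, D, E, G}
  H3: {A, B, H}
  H4: {C, D, E, G}
  H5: {B, E, F, G, H}
No single site covers all 8 demand points.
But {H2, H5} covers everything, so the minimum is 2.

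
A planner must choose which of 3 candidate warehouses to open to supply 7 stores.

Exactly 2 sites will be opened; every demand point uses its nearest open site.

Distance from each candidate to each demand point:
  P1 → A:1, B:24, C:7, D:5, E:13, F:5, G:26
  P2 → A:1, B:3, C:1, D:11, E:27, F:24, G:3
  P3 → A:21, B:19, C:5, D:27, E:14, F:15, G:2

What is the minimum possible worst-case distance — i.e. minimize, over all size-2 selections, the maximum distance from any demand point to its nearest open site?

13

Open {P1, P2}.
  Farthest demand point is E at distance 13 (to P1); all others are ≤ 13.
With {P2, P3} the worst case is 15.
With {P1, P3} the worst case is 19.
No size-2 selection achieves below 13.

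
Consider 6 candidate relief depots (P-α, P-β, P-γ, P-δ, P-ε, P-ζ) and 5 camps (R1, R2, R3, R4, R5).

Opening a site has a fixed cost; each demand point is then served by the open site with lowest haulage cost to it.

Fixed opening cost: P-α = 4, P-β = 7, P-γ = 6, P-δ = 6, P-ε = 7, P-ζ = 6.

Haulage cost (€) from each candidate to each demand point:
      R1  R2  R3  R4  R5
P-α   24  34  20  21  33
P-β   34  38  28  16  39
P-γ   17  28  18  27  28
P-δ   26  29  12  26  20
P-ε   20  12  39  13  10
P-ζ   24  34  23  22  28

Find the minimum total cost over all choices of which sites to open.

80

Open {P-δ, P-ε}: assign each demand point to its cheapest open site.
  R1→P-ε 20, R2→P-ε 12, R3→P-δ 12, R4→P-ε 13, R5→P-ε 10
  haulage cost 67, fixed 13 → total 80.
Compare {P-γ, P-ε}: haulage cost 70 + fixed 13 = 83.
Compare {P-γ, P-δ, P-ε}: haulage cost 64 + fixed 19 = 83.
Compare {P-α, P-δ, P-ε}: haulage cost 67 + fixed 17 = 84.
All other subsets cost ≥ 83. Minimum total cost: 80.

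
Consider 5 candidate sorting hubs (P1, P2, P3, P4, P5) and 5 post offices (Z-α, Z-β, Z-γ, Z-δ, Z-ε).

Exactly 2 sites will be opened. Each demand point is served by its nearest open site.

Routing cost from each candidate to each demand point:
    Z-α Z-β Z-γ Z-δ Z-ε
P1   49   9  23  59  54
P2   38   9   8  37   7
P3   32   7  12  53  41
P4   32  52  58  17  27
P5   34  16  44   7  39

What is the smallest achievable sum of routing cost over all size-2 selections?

Open {P2, P5}.
  Z-α→P5 34, Z-β→P2 9, Z-γ→P2 8, Z-δ→P5 7, Z-ε→P2 7  ⇒ total 65.
Compare {P2, P4}: total 73.
Compare {P2, P3}: total 91.
No size-2 selection does better; minimum is 65.

65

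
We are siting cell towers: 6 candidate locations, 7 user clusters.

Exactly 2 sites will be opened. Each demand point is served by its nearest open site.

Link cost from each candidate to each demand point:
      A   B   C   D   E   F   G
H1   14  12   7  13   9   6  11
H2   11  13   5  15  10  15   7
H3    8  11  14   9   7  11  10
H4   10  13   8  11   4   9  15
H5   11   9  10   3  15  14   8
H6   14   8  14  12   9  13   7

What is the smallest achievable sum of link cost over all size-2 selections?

Open {H4, H5}.
  A→H4 10, B→H5 9, C→H4 8, D→H5 3, E→H4 4, F→H4 9, G→H5 8  ⇒ total 51.
Compare {H1, H5}: total 53.
Compare {H3, H5}: total 56.
No size-2 selection does better; minimum is 51.

51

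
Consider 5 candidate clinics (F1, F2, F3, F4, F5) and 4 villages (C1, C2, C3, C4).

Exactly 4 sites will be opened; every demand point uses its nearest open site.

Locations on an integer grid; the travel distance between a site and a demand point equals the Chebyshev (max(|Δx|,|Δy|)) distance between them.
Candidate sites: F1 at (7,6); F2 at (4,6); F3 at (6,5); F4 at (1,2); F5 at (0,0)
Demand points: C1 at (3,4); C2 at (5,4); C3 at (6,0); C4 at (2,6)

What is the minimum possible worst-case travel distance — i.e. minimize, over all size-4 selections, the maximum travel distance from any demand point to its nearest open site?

Open {F1, F2, F3, F4}.
  Farthest demand point is C3 at travel distance 5 (to F3); all others are ≤ 5.
With {F1, F2, F3, F5} the worst case is 5.
With {F1, F2, F4, F5} the worst case is 5.
No size-4 selection achieves below 5.

5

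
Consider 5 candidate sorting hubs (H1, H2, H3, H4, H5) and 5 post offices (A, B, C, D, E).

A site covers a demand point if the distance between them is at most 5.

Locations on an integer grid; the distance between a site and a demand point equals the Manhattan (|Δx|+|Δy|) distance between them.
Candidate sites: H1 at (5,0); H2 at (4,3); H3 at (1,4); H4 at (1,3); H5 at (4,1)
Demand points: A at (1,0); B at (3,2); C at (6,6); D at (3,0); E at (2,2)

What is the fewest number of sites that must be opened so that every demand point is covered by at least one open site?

2

Coverage sets (demand points within 5 of each site):
  H1: {A, B, D, E}
  H2: {B, C, D, E}
  H3: {A, B, E}
  H4: {A, B, D, E}
  H5: {A, B, D, E}
No single site covers all 5 demand points.
But {H1, H2} covers everything, so the minimum is 2.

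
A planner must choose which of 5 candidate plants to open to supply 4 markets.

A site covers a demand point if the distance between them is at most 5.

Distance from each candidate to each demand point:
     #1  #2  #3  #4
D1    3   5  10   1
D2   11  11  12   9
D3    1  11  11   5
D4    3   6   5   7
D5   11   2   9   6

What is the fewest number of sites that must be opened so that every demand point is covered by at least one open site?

2

Coverage sets (demand points within 5 of each site):
  D1: {#1, #2, #4}
  D2: {}
  D3: {#1, #4}
  D4: {#1, #3}
  D5: {#2}
No single site covers all 4 demand points.
But {D1, D4} covers everything, so the minimum is 2.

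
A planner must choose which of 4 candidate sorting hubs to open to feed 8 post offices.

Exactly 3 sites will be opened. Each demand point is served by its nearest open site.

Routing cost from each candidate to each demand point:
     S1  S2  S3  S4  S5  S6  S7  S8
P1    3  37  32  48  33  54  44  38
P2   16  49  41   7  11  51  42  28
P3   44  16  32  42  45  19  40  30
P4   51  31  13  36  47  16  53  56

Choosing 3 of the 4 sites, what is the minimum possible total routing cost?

Open {P2, P3, P4}.
  S1→P2 16, S2→P3 16, S3→P4 13, S4→P2 7, S5→P2 11, S6→P4 16, S7→P3 40, S8→P2 28  ⇒ total 147.
Compare {P1, P2, P4}: total 151.
Compare {P1, P2, P3}: total 156.
No size-3 selection does better; minimum is 147.

147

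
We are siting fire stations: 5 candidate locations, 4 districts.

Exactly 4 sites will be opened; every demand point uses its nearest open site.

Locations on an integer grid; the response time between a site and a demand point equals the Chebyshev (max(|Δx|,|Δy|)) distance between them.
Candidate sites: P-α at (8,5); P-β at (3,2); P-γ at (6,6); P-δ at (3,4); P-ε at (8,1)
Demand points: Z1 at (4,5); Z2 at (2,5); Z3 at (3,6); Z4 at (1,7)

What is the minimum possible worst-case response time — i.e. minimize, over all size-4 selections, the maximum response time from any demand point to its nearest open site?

Open {P-α, P-β, P-γ, P-δ}.
  Farthest demand point is Z4 at response time 3 (to P-δ); all others are ≤ 3.
With {P-α, P-β, P-δ, P-ε} the worst case is 3.
With {P-α, P-γ, P-δ, P-ε} the worst case is 3.
No size-4 selection achieves below 3.

3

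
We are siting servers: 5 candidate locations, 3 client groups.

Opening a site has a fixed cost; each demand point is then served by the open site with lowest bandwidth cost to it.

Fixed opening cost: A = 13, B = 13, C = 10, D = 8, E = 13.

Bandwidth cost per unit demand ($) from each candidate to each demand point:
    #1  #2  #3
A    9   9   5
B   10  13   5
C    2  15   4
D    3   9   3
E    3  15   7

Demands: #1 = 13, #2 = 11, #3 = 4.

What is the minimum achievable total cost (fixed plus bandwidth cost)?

Open {C, D}: assign each demand point to its cheapest open site.
  #1→C 13×2=26, #2→D 11×9=99, #3→D 4×3=12
  bandwidth cost 137, fixed 18 → total 155.
Compare {D}: bandwidth cost 150 + fixed 8 = 158.
Compare {A, C}: bandwidth cost 141 + fixed 23 = 164.
Compare {A, C, D}: bandwidth cost 137 + fixed 31 = 168.
All other subsets cost ≥ 158. Minimum total cost: 155.

155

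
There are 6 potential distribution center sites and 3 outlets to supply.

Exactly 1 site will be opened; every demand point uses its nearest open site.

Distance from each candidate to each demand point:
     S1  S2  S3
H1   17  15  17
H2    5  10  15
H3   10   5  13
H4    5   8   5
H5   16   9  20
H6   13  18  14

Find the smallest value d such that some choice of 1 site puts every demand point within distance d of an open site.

Open {H4}.
  Farthest demand point is S2 at distance 8 (to H4); all others are ≤ 8.
With {H3} the worst case is 13.
With {H2} the worst case is 15.
No size-1 selection achieves below 8.

8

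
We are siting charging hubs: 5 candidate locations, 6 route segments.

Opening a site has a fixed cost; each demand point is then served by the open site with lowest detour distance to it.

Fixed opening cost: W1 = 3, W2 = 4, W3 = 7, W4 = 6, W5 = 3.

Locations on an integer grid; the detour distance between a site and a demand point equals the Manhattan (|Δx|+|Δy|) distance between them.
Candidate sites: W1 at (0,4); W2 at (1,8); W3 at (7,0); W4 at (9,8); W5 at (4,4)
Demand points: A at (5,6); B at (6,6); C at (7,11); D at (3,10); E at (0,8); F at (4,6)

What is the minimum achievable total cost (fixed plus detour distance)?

Open {W2, W5}: assign each demand point to its cheapest open site.
  A→W5 3, B→W5 4, C→W2 9, D→W2 4, E→W2 1, F→W5 2
  detour distance 23, fixed 7 → total 30.
Compare {W2, W4, W5}: detour distance 19 + fixed 13 = 32.
Compare {W1, W2, W5}: detour distance 23 + fixed 10 = 33.
Compare {W1, W2, W4, W5}: detour distance 19 + fixed 16 = 35.
All other subsets cost ≥ 32. Minimum total cost: 30.

30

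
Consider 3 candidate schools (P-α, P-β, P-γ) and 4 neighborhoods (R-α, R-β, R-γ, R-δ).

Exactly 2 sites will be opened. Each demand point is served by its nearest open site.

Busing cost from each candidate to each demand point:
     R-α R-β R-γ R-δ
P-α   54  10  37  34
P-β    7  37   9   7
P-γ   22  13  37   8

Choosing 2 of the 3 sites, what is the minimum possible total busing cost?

33

Open {P-α, P-β}.
  R-α→P-β 7, R-β→P-α 10, R-γ→P-β 9, R-δ→P-β 7  ⇒ total 33.
Compare {P-β, P-γ}: total 36.
Compare {P-α, P-γ}: total 77.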